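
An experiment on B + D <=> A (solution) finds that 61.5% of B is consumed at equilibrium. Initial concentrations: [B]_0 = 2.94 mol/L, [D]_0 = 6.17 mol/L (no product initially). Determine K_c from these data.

Let X = conversion of B.
Concentrations: [B] = 2.94 − 2.94X; [D] = 6.17 − 2.94X; [A] = 2.94X.
At X = 0.615: [B] = 1.13, [D] = 4.36, [A] = 1.81.
K_c = [A] / ([B] [D]) = 0.366 L/mol.

K_c = 0.366 L/mol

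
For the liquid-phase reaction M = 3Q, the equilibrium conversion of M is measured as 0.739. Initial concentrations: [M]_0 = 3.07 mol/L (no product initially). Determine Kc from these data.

Let X = conversion of M.
Concentrations: [M] = 3.07 − 3.07X; [Q] = 9.21X.
At X = 0.739: [M] = 0.801, [Q] = 6.81.
Kc = [Q]^3 / ([M]) = 393 (mol/L)^2.

Kc = 393 (mol/L)^2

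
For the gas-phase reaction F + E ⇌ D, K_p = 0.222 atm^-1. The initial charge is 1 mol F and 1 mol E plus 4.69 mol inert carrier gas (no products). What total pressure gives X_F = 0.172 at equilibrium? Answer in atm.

Basis: 1 mol F initially; let X = conversion of F. Extent ξ = X.
Moles: n_F = 1 − X; n_E = 1 − X; n_D = X; n_I = 4.69 (inert).
Summing: n_T = 6.69 − X.
K_p = p_D / (p_F p_E) with p_i = (n_i/n_T)·P.
At X = 0.172: the mole-fraction product g(X) = Π y_i^ν_i = 1.635. Since K_p = g(X)·P^{-1}, P = (g/K_p)^(1/1) = (1.635/0.222)^(1/1) = 7.37 atm.

P = 7.37 atm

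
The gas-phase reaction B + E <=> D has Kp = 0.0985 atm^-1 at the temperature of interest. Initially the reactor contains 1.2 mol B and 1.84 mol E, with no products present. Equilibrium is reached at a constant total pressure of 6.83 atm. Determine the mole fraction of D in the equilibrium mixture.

Let X = conversion of B (basis 1.2 mol B); extent of reaction ξ = 1.2X.
Moles: n_B = 1.2 − 1.2X; n_E = 1.84 − 1.2X; n_D = 1.2X.
Summing: n_T = 3.04 − 1.2X.
Mole fractions y_i = n_i/n_T; Kp = p_D / (p_B p_E) with p_i = y_i·P.
Substituting and setting equal to 0.0985 atm^-1 gives a polynomial in X; the root in (0,1) is X = 0.273.
Then n_D = 0.327, n_T = 2.71, so y_D = 0.121.

y_D = 0.121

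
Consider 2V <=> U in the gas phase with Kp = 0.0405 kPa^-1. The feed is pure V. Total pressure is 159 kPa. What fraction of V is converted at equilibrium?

X = 0.807

Basis: 1 mol V initially; let X = conversion of V. Extent ξ = 0.5X.
Moles: n_V = 1 − X; n_U = 0.5X.
n_T = Σnᵢ = 1 − 0.5X.
Mole fractions y_i = n_i/n_T; Kp = p_U / (p_V^2) with p_i = y_i·P.
This yields a degree-2 equation in X; solving on (0,1), X = 0.807.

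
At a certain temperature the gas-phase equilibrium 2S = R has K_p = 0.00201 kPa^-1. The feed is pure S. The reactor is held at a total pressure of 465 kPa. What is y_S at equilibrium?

Basis: 1 mol S initially; let X = conversion of S. Extent ξ = 0.5X.
Species balance: n_S = 1 − X; n_R = 0.5X.
n_T = Σnᵢ = 1 − 0.5X.
Mole fractions y_i = n_i/n_T; K_p = p_R / (p_S^2) with p_i = y_i·P.
This yields a degree-2 equation in X; solving on (0,1), X = 0.541.
Then n_S = 0.459, n_T = 0.73, so y_S = 0.630.

y_S = 0.630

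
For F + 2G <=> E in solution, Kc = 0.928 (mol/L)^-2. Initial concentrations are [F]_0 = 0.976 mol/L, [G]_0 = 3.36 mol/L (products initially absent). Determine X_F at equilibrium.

Let X = conversion of F; extent ξ = 0.976·X mol/L.
Concentrations: [F] = 0.976 − 0.976X; [G] = 3.36 − 1.95X; [E] = 0.976X.
Kc = [E] / ([F] [G]^2).
This equals 0.928 at X = 0.764 (the root in 0 < X < 1).

X = 0.764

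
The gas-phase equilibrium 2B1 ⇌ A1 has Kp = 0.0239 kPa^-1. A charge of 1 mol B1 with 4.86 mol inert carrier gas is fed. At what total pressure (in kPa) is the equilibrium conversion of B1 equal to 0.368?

Let X = conversion of B1 (basis 1 mol B1); extent of reaction ξ = 0.5X.
Moles: n_B1 = 1 − X; n_A1 = 0.5X; n_I = 4.86 (inert).
Total moles n_T = 5.86 − 0.5X.
Kp = p_A1 / (p_B1^2) with p_i = (n_i/n_T)·P.
At X = 0.368: the mole-fraction product g(X) = Π y_i^ν_i = 2.615. Since Kp = g(X)·P^{-1}, P = (g/Kp)^(1/1) = (2.615/0.0239)^(1/1) = 109 kPa.

P = 109 kPa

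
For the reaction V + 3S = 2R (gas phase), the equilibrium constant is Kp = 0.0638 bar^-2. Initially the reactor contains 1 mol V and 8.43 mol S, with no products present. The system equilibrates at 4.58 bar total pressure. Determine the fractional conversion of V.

Let X = conversion of V (basis 1 mol V); extent of reaction ξ = X.
Species balance: n_V = 1 − X; n_S = 8.43 − 3X; n_R = 2X.
Summing: n_T = 9.43 − 2X.
y_i = n_i/n_T, p_i = y_i·P. Kp = p_R^2 / (p_V p_S^3).
Substituting and setting equal to 0.0638 bar^-2 gives a polynomial in X; the root in (0,1) is X = 0.669.

X = 0.669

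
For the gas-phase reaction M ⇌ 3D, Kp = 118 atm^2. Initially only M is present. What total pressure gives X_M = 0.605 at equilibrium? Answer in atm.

Let X = conversion of M (basis 1 mol M); extent of reaction ξ = X.
Species balance: n_M = 1 − X; n_D = 3X.
n_T = Σnᵢ = 1 + 2X.
Kp = p_D^3 / (p_M) with p_i = (n_i/n_T)·P.
At X = 0.605: the mole-fraction product g(X) = Π y_i^ν_i = 3.099. Since Kp = g(X)·P^{2}, P = (Kp/g)^(1/2) = (118/3.099)^(1/2) = 6.17 atm.

P = 6.17 atm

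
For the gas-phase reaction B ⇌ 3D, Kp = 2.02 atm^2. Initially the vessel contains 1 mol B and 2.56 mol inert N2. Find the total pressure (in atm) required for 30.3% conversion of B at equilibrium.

Basis: 1 mol B initially; let X = conversion of B. Extent ξ = X.
Species balance: n_B = 1 − X; n_D = 3X; n_I = 2.56 (inert).
n_T = Σnᵢ = 3.56 + 2X.
Kp = p_D^3 / (p_B) with p_i = (n_i/n_T)·P.
At X = 0.303: the mole-fraction product g(X) = Π y_i^ν_i = 0.06209. Since Kp = g(X)·P^{2}, P = (Kp/g)^(1/2) = (2.02/0.06209)^(1/2) = 5.7 atm.

P = 5.7 atm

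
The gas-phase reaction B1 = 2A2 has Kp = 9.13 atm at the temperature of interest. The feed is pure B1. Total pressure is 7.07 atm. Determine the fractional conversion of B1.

X = 0.494

Basis: 1 mol B1 initially; let X = conversion of B1. Extent ξ = X.
Species balance: n_B1 = 1 − X; n_A2 = 2X.
n_T = Σnᵢ = 1 + X.
With p_i = (n_i/n_T)P, Kp = p_A2^2 / (p_B1).
This yields a degree-2 equation in X; solving on (0,1), X = 0.494.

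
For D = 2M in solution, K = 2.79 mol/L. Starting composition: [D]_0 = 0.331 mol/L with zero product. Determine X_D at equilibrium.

X = 0.740

Let X = conversion of D; extent ξ = 0.331·X mol/L.
Concentrations: [D] = 0.331 − 0.331X; [M] = 0.662X.
K = [M]^2 / ([D]).
This equals 2.79 at X = 0.740 (the root in 0 < X < 1).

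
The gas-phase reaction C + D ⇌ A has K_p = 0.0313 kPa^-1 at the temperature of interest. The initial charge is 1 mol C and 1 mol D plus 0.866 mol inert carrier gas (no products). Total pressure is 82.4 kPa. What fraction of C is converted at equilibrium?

Let X = conversion of C (basis 1 mol C); extent of reaction ξ = X.
Mole table: n_C = 1 − X; n_D = 1 − X; n_A = X; n_I = 0.866 (inert).
Total moles n_T = 2.87 − X.
With p_i = (n_i/n_T)P, K_p = p_A / (p_C p_D).
Setting this equal to 0.0313 kPa^-1 and taking the physical root (0 < X < 1) gives X = 0.389.

X = 0.389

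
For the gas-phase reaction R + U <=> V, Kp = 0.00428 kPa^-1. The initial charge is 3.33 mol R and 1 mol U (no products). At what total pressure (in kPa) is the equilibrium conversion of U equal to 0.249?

P = 103 kPa

Basis: 1 mol U initially; let X = conversion of U. Extent ξ = X.
Species balance: n_R = 3.33 − X; n_U = 1 − X; n_V = X.
Total moles n_T = 4.33 − X.
Kp = p_V / (p_R p_U) with p_i = (n_i/n_T)·P.
At X = 0.249: the mole-fraction product g(X) = Π y_i^ν_i = 0.4392. Since Kp = g(X)·P^{-1}, P = (g/Kp)^(1/1) = (0.4392/0.00428)^(1/1) = 103 kPa.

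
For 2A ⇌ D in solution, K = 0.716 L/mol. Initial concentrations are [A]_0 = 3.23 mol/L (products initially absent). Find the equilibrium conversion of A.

X = 0.631

Let X = conversion of A; extent ξ = 3.23X/2 mol/L.
Concentrations: [A] = 3.23 − 3.23X; [D] = 1.61X.
K = [D] / ([A]^2).
Solving K = 0.716 for X ∈ (0,1): X = 0.631.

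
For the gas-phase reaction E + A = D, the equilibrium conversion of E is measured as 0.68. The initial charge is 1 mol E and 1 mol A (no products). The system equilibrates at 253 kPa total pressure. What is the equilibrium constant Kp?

Let X = conversion of E (basis 1 mol E); extent of reaction ξ = X.
Mole table: n_E = 1 − X; n_A = 1 − X; n_D = X.
Summing: n_T = 2 − X.
At X = 0.68: n_E = 0.32, n_A = 0.32, n_D = 0.68, n_T = 1.32.
p_i = (n_i/n_T)·P. Kp = p_D / (p_E p_A) = 0.0346 kPa^-1.

Kp = 0.0346 kPa^-1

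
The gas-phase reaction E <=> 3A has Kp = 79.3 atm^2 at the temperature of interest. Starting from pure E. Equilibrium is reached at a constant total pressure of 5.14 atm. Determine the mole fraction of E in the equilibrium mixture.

Basis: 1 mol E initially; let X = conversion of E. Extent ξ = X.
At extent ξ: n_E = 1 − X; n_A = 3X.
Total moles n_T = 1 + 2X.
y_i = n_i/n_T, p_i = y_i·P. Kp = p_A^3 / (p_E).
Setting this equal to 79.3 atm^2 and taking the physical root (0 < X < 1) gives X = 0.599.
Then n_E = 0.401, n_T = 2.2, so y_E = 0.182.

y_E = 0.182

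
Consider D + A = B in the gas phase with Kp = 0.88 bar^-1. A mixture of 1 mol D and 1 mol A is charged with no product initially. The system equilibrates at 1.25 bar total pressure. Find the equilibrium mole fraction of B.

y_B = 0.183

Take 1 mol D as basis and let X be its fractional conversion, so ξ = X.
Species balance: n_D = 1 − X; n_A = 1 − X; n_B = X.
Summing: n_T = 2 − X.
With p_i = (n_i/n_T)P, Kp = p_B / (p_D p_A).
This yields a degree-2 equation in X; solving on (0,1), X = 0.310.
Then n_B = 0.31, n_T = 1.69, so y_B = 0.183.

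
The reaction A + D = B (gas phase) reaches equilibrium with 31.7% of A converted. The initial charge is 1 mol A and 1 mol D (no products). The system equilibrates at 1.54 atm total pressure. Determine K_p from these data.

K_p = 0.743 atm^-1

Let X = conversion of A (basis 1 mol A); extent of reaction ξ = X.
Moles: n_A = 1 − X; n_D = 1 − X; n_B = X.
n_T = Σnᵢ = 2 − X.
At X = 0.317: n_A = 0.683, n_D = 0.683, n_B = 0.317, n_T = 1.68.
p_i = (n_i/n_T)·P. K_p = p_B / (p_A p_D) = 0.743 atm^-1.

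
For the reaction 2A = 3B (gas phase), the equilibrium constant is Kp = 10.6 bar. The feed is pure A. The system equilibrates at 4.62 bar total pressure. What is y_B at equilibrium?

y_B = 0.652

Let X = conversion of A (basis 1 mol A); extent of reaction ξ = 0.5X.
Mole table: n_A = 1 − X; n_B = 1.5X.
Total moles n_T = 1 + 0.5X.
Mole fractions y_i = n_i/n_T; Kp = p_B^3 / (p_A^2) with p_i = y_i·P.
Substituting and setting equal to 10.6 bar gives a polynomial in X; the root in (0,1) is X = 0.556.
Then n_B = 0.833, n_T = 1.28, so y_B = 0.652.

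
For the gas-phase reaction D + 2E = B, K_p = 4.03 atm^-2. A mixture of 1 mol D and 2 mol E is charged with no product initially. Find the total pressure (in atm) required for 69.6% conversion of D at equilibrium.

P = 1.99 atm

Let X = conversion of D (basis 1 mol D); extent of reaction ξ = X.
At extent ξ: n_D = 1 − X; n_E = 2 − 2X; n_B = X.
Total moles n_T = 3 − 2X.
K_p = p_B / (p_D p_E^2) with p_i = (n_i/n_T)·P.
At X = 0.696: the mole-fraction product g(X) = Π y_i^ν_i = 16.01. Since K_p = g(X)·P^{-2}, P = (g/K_p)^(1/2) = (16.01/4.03)^(1/2) = 1.99 atm.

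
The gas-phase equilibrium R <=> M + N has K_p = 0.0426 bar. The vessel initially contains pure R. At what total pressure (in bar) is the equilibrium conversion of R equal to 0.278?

Basis: 1 mol R initially; let X = conversion of R. Extent ξ = X.
At extent ξ: n_R = 1 − X; n_M = X; n_N = X.
n_T = Σnᵢ = 1 + X.
K_p = p_M p_N / (p_R) with p_i = (n_i/n_T)·P.
At X = 0.278: the mole-fraction product g(X) = Π y_i^ν_i = 0.08376. Since K_p = g(X)·P^{1}, P = (K_p/g)^(1/1) = (0.0426/0.08376)^(1/1) = 0.509 bar.

P = 0.509 bar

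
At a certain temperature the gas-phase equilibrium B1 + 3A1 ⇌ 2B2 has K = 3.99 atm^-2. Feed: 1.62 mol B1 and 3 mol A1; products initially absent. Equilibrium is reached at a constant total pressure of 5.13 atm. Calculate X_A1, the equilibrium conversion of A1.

X = 0.787

Take 3 mol A1 as basis and let X be its fractional conversion, so ξ = X.
Mole table: n_B1 = 1.62 − X; n_A1 = 3 − 3X; n_B2 = 2X.
n_T = Σnᵢ = 4.62 − 2X.
With p_i = (n_i/n_T)P, K = p_B2^2 / (p_B1 p_A1^3).
Equating to 3.99 atm^-2 and solving on 0 < X < 1: X = 0.787.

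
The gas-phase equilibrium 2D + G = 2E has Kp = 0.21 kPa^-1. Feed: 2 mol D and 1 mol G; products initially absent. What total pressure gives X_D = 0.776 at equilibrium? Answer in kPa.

Take 2 mol D as basis and let X be its fractional conversion, so ξ = X.
At extent ξ: n_D = 2 − 2X; n_G = 1 − X; n_E = 2X.
Total moles n_T = 3 − X.
Kp = p_E^2 / (p_D^2 p_G) with p_i = (n_i/n_T)·P.
At X = 0.776: the mole-fraction product g(X) = Π y_i^ν_i = 119.2. Since Kp = g(X)·P^{-1}, P = (g/Kp)^(1/1) = (119.2/0.21)^(1/1) = 567 kPa.

P = 567 kPa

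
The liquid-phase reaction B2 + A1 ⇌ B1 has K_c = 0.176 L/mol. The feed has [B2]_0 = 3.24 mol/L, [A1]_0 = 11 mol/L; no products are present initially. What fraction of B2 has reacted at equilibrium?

Let X = conversion of B2; extent ξ = 3.24·X mol/L.
Concentrations: [B2] = 3.24 − 3.24X; [A1] = 11 − 3.24X; [B1] = 3.24X.
K_c = [B1] / ([B2] [A1]).
Equating to 0.176 L/mol: the physical root is X = 0.613.

X = 0.613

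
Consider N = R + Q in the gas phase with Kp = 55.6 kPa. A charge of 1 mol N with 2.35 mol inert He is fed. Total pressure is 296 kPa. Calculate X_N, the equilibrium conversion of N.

X = 0.565

Let X = conversion of N (basis 1 mol N); extent of reaction ξ = X.
At extent ξ: n_N = 1 − X; n_R = X; n_Q = X; n_I = 2.35 (inert).
n_T = Σnᵢ = 3.35 + X.
y_i = n_i/n_T, p_i = y_i·P. Kp = p_R p_Q / (p_N).
Substituting and setting equal to 55.6 kPa gives a polynomial in X; the root in (0,1) is X = 0.565.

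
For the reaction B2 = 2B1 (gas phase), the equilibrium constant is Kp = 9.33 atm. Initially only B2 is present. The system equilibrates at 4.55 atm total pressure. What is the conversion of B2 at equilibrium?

X = 0.582

Let X = conversion of B2 (basis 1 mol B2); extent of reaction ξ = X.
At extent ξ: n_B2 = 1 − X; n_B1 = 2X.
Total moles n_T = 1 + X.
Mole fractions y_i = n_i/n_T; Kp = p_B1^2 / (p_B2) with p_i = y_i·P.
Setting this equal to 9.33 atm and taking the physical root (0 < X < 1) gives X = 0.582.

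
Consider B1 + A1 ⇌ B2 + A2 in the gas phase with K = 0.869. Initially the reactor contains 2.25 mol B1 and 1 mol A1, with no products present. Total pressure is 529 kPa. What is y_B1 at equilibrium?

y_B1 = 0.486

Let X = conversion of A1 (basis 1 mol A1); extent of reaction ξ = X.
At extent ξ: n_B1 = 2.25 − X; n_A1 = 1 − X; n_B2 = X; n_A2 = X.
Since Δν = 0, n_T = 3.25 throughout.
With p_i = (n_i/n_T)P, K = p_B2 p_A2 / (p_B1 p_A1).
This yields a degree-2 equation in X; solving on (0,1), X = 0.671.
Then n_B1 = 1.58, n_T = 3.25, so y_B1 = 0.486.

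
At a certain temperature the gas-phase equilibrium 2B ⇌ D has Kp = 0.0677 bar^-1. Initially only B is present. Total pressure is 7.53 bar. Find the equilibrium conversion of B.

X = 0.426

Basis: 1 mol B initially; let X = conversion of B. Extent ξ = 0.5X.
At extent ξ: n_B = 1 − X; n_D = 0.5X.
Total moles n_T = 1 − 0.5X.
With p_i = (n_i/n_T)P, Kp = p_D / (p_B^2).
Setting this equal to 0.0677 bar^-1 and taking the physical root (0 < X < 1) gives X = 0.426.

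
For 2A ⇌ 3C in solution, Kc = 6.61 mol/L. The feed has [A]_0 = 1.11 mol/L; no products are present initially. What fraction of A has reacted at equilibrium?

X = 0.627

Let X = conversion of A; extent ξ = 1.11X/2 mol/L.
Concentrations: [A] = 1.11 − 1.11X; [C] = 1.67X.
Kc = [C]^3 / ([A]^2).
Setting equal to 6.61 and solving for X on (0,1) gives X = 0.627.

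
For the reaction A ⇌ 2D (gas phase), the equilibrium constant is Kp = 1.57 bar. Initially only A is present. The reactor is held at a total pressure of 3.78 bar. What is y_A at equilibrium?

Basis: 1 mol A initially; let X = conversion of A. Extent ξ = X.
Species balance: n_A = 1 − X; n_D = 2X.
Total moles n_T = 1 + X.
Mole fractions y_i = n_i/n_T; Kp = p_D^2 / (p_A) with p_i = y_i·P.
This yields a degree-2 equation in X; solving on (0,1), X = 0.307.
Then n_A = 0.693, n_T = 1.31, so y_A = 0.531.

y_A = 0.531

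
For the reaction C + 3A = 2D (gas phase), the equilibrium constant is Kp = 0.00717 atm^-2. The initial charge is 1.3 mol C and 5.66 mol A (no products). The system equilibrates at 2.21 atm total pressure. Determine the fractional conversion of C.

Take 1.3 mol C as basis and let X be its fractional conversion, so ξ = 1.3X.
Moles: n_C = 1.3 − 1.3X; n_A = 5.66 − 3.9X; n_D = 2.6X.
n_T = Σnᵢ = 6.96 − 2.6X.
y_i = n_i/n_T, p_i = y_i·P. Kp = p_D^2 / (p_C p_A^3).
This yields a degree-4 equation in X; solving on (0,1), X = 0.134.

X = 0.134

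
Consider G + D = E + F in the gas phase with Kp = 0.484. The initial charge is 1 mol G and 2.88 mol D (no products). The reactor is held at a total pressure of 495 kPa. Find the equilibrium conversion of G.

Take 1 mol G as basis and let X be its fractional conversion, so ξ = X.
Mole table: n_G = 1 − X; n_D = 2.88 − X; n_E = X; n_F = X.
Total moles n_T = 3.88 (Δν = 0, constant).
Mole fractions y_i = n_i/n_T; Kp = p_E p_F / (p_G p_D) with p_i = y_i·P.
Substituting and setting equal to 0.484 gives a polynomial in X; the root in (0,1) is X = 0.632.

X = 0.632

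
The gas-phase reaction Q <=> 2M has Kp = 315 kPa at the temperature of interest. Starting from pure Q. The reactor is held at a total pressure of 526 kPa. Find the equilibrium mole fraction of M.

y_M = 0.530

Let X = conversion of Q (basis 1 mol Q); extent of reaction ξ = X.
Species balance: n_Q = 1 − X; n_M = 2X.
Total moles n_T = 1 + X.
With p_i = (n_i/n_T)P, Kp = p_M^2 / (p_Q).
Substituting and setting equal to 315 kPa gives a polynomial in X; the root in (0,1) is X = 0.361.
Then n_M = 0.722, n_T = 1.36, so y_M = 0.530.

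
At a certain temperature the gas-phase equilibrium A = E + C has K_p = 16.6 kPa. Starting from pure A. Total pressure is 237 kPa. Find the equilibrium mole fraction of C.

Let X = conversion of A (basis 1 mol A); extent of reaction ξ = X.
At extent ξ: n_A = 1 − X; n_E = X; n_C = X.
n_T = Σnᵢ = 1 + X.
Mole fractions y_i = n_i/n_T; K_p = p_E p_C / (p_A) with p_i = y_i·P.
Setting this equal to 16.6 kPa and taking the physical root (0 < X < 1) gives X = 0.256.
Then n_C = 0.256, n_T = 1.26, so y_C = 0.204.

y_C = 0.204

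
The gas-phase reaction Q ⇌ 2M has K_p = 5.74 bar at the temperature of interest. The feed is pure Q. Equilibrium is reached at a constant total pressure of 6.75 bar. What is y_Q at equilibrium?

y_Q = 0.410

Take 1 mol Q as basis and let X be its fractional conversion, so ξ = X.
At extent ξ: n_Q = 1 − X; n_M = 2X.
n_T = Σnᵢ = 1 + X.
y_i = n_i/n_T, p_i = y_i·P. K_p = p_M^2 / (p_Q).
Setting this equal to 5.74 bar and taking the physical root (0 < X < 1) gives X = 0.419.
Then n_Q = 0.581, n_T = 1.42, so y_Q = 0.410.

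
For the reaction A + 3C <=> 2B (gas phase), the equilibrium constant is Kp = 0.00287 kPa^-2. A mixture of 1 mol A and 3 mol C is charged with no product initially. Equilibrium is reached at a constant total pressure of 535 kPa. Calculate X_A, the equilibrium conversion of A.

X = 0.838

Basis: 1 mol A initially; let X = conversion of A. Extent ξ = X.
Mole table: n_A = 1 − X; n_C = 3 − 3X; n_B = 2X.
n_T = Σnᵢ = 4 − 2X.
With p_i = (n_i/n_T)P, Kp = p_B^2 / (p_A p_C^3).
Substituting and setting equal to 0.00287 kPa^-2 gives a polynomial in X; the root in (0,1) is X = 0.838.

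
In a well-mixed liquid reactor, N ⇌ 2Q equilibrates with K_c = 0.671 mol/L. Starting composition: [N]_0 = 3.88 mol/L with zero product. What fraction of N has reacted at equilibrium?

Let X = conversion of N; extent ξ = 3.88·X mol/L.
Concentrations: [N] = 3.88 − 3.88X; [Q] = 7.76X.
K_c = [Q]^2 / ([N]).
Setting equal to 0.671 and solving for X on (0,1) gives X = 0.187.

X = 0.187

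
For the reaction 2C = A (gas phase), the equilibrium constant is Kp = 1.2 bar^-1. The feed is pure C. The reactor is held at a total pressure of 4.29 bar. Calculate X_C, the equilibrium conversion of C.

Take 1 mol C as basis and let X be its fractional conversion, so ξ = 0.5X.
Mole table: n_C = 1 − X; n_A = 0.5X.
Total moles n_T = 1 − 0.5X.
y_i = n_i/n_T, p_i = y_i·P. Kp = p_A / (p_C^2).
Substituting and setting equal to 1.2 bar^-1 gives a polynomial in X; the root in (0,1) is X = 0.785.

X = 0.785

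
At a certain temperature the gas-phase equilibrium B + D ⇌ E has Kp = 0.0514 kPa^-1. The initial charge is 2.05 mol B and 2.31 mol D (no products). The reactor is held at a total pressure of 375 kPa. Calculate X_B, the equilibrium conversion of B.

Basis: 2.05 mol B initially; let X = conversion of B. Extent ξ = 2.05X.
Moles: n_B = 2.05 − 2.05X; n_D = 2.31 − 2.05X; n_E = 2.05X.
n_T = Σnᵢ = 4.36 − 2.05X.
With p_i = (n_i/n_T)P, Kp = p_E / (p_B p_D).
Substituting and setting equal to 0.0514 kPa^-1 gives a polynomial in X; the root in (0,1) is X = 0.819.

X = 0.819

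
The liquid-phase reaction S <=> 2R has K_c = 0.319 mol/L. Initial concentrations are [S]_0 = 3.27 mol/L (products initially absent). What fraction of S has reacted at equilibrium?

X = 0.144

Let X = conversion of S; extent ξ = 3.27·X mol/L.
Concentrations: [S] = 3.27 − 3.27X; [R] = 6.54X.
K_c = [R]^2 / ([S]).
Equating to 0.319 mol/L: the physical root is X = 0.144.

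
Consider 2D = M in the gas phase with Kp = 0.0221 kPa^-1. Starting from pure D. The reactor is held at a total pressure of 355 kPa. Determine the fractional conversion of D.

X = 0.824

Basis: 1 mol D initially; let X = conversion of D. Extent ξ = 0.5X.
At extent ξ: n_D = 1 − X; n_M = 0.5X.
n_T = Σnᵢ = 1 − 0.5X.
With p_i = (n_i/n_T)P, Kp = p_M / (p_D^2).
Equating to 0.0221 kPa^-1 and solving on 0 < X < 1: X = 0.824.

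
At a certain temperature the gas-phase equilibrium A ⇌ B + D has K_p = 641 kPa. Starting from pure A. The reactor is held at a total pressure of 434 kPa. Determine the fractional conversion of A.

Take 1 mol A as basis and let X be its fractional conversion, so ξ = X.
At extent ξ: n_A = 1 − X; n_B = X; n_D = X.
Summing: n_T = 1 + X.
y_i = n_i/n_T, p_i = y_i·P. K_p = p_B p_D / (p_A).
This yields a degree-2 equation in X; solving on (0,1), X = 0.772.

X = 0.772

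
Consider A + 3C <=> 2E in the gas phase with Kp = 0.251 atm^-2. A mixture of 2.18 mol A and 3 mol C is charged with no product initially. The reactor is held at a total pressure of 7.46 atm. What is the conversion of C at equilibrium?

Basis: 3 mol C initially; let X = conversion of C. Extent ξ = X.
Mole table: n_A = 2.18 − X; n_C = 3 − 3X; n_E = 2X.
Total moles n_T = 5.18 − 2X.
Mole fractions y_i = n_i/n_T; Kp = p_E^2 / (p_A p_C^3) with p_i = y_i·P.
Setting this equal to 0.251 atm^-2 and taking the physical root (0 < X < 1) gives X = 0.648.

X = 0.648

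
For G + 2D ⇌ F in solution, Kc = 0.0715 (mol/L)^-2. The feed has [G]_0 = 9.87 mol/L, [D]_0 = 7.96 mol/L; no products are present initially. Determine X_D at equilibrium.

Let X = conversion of D; extent ξ = 7.96X/2 mol/L.
Concentrations: [G] = 9.87 − 3.98X; [D] = 7.96 − 7.96X; [F] = 3.98X.
Kc = [F] / ([G] [D]^2).
This equals 0.0715 at X = 0.704 (the root in 0 < X < 1).

X = 0.704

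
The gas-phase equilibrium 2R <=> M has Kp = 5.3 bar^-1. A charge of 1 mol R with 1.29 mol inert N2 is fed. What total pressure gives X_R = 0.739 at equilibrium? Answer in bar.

Basis: 1 mol R initially; let X = conversion of R. Extent ξ = 0.5X.
At extent ξ: n_R = 1 − X; n_M = 0.5X; n_I = 1.29 (inert).
Total moles n_T = 2.29 − 0.5X.
Kp = p_M / (p_R^2) with p_i = (n_i/n_T)·P.
At X = 0.739: the mole-fraction product g(X) = Π y_i^ν_i = 10.42. Since Kp = g(X)·P^{-1}, P = (g/Kp)^(1/1) = (10.42/5.3)^(1/1) = 1.97 bar.

P = 1.97 bar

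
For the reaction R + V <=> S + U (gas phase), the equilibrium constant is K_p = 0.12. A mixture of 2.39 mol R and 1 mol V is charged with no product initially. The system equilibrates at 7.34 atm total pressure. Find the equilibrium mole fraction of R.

Basis: 1 mol V initially; let X = conversion of V. Extent ξ = X.
At extent ξ: n_R = 2.39 − X; n_V = 1 − X; n_S = X; n_U = X.
Total moles n_T = 3.39 (Δν = 0, constant).
With p_i = (n_i/n_T)P, K_p = p_S p_U / (p_R p_V).
Equating to 0.12 and solving on 0 < X < 1: X = 0.385.
Then n_R = 2.01, n_T = 3.39, so y_R = 0.592.

y_R = 0.592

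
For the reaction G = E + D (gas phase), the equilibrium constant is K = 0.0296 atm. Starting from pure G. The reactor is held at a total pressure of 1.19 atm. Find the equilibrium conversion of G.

Take 1 mol G as basis and let X be its fractional conversion, so ξ = X.
Species balance: n_G = 1 − X; n_E = X; n_D = X.
Total moles n_T = 1 + X.
With p_i = (n_i/n_T)P, K = p_E p_D / (p_G).
Setting this equal to 0.0296 atm and taking the physical root (0 < X < 1) gives X = 0.156.

X = 0.156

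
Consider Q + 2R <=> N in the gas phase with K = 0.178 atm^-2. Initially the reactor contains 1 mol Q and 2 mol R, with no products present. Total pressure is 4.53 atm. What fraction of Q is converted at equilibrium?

X = 0.485

Take 1 mol Q as basis and let X be its fractional conversion, so ξ = X.
Species balance: n_Q = 1 − X; n_R = 2 − 2X; n_N = X.
n_T = Σnᵢ = 3 − 2X.
With p_i = (n_i/n_T)P, K = p_N / (p_Q p_R^2).
This yields a degree-3 equation in X; solving on (0,1), X = 0.485.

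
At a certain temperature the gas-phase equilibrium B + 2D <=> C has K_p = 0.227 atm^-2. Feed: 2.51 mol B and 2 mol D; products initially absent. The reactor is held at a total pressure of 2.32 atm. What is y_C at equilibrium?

Take 2 mol D as basis and let X be its fractional conversion, so ξ = X.
Mole table: n_B = 2.51 − X; n_D = 2 − 2X; n_C = X.
Summing: n_T = 4.51 − 2X.
Mole fractions y_i = n_i/n_T; K_p = p_C / (p_B p_D^2) with p_i = y_i·P.
Substituting and setting equal to 0.227 atm^-2 gives a polynomial in X; the root in (0,1) is X = 0.326.
Then n_C = 0.326, n_T = 3.86, so y_C = 0.084.

y_C = 0.084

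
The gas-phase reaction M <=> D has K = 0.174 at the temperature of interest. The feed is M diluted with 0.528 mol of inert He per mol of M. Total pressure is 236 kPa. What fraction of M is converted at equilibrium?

Let X = conversion of M (basis 1 mol M); extent of reaction ξ = X.
Moles: n_M = 1 − X; n_D = X; n_I = 0.528 (inert).
Since Δν = 0, n_T = 1.53 throughout.
Mole fractions y_i = n_i/n_T; K = p_D / (p_M) with p_i = y_i·P.
Setting this equal to 0.174 and taking the physical root (0 < X < 1) gives X = 0.148.

X = 0.148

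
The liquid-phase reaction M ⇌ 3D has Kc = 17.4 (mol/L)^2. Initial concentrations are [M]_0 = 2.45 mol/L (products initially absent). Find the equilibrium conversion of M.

X = 0.401

Let X = conversion of M; extent ξ = 2.45·X mol/L.
Concentrations: [M] = 2.45 − 2.45X; [D] = 7.35X.
Kc = [D]^3 / ([M]).
Equating to 17.4 (mol/L)^2: the physical root is X = 0.401.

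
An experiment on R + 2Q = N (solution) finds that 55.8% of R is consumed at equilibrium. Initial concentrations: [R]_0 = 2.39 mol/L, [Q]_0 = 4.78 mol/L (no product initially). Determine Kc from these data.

Kc = 0.283 (mol/L)^-2

Let X = conversion of R.
Concentrations: [R] = 2.39 − 2.39X; [Q] = 4.78 − 4.78X; [N] = 2.39X.
At X = 0.558: [R] = 1.06, [Q] = 2.11, [N] = 1.33.
Kc = [N] / ([R] [Q]^2) = 0.283 (mol/L)^-2.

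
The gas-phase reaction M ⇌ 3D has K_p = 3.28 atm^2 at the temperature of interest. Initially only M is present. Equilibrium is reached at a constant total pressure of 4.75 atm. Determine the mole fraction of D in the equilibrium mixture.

y_D = 0.435

Basis: 1 mol M initially; let X = conversion of M. Extent ξ = X.
Mole table: n_M = 1 − X; n_D = 3X.
Summing: n_T = 1 + 2X.
With p_i = (n_i/n_T)P, K_p = p_D^3 / (p_M).
Substituting and setting equal to 3.28 atm^2 gives a polynomial in X; the root in (0,1) is X = 0.204.
Then n_D = 0.612, n_T = 1.41, so y_D = 0.435.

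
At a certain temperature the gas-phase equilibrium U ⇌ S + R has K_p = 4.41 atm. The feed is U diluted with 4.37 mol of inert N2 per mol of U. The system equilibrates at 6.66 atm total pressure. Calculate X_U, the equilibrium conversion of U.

X = 0.832

Basis: 1 mol U initially; let X = conversion of U. Extent ξ = X.
Moles: n_U = 1 − X; n_S = X; n_R = X; n_I = 4.37 (inert).
Total moles n_T = 5.37 + X.
Mole fractions y_i = n_i/n_T; K_p = p_S p_R / (p_U) with p_i = y_i·P.
Setting this equal to 4.41 atm and taking the physical root (0 < X < 1) gives X = 0.832.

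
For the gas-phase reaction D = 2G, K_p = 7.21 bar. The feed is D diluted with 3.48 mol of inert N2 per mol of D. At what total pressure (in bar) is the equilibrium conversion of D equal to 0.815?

P = 2.66 bar

Take 1 mol D as basis and let X be its fractional conversion, so ξ = X.
Mole table: n_D = 1 − X; n_G = 2X; n_I = 3.48 (inert).
n_T = Σnᵢ = 4.48 + X.
K_p = p_G^2 / (p_D) with p_i = (n_i/n_T)·P.
At X = 0.815: the mole-fraction product g(X) = Π y_i^ν_i = 2.712. Since K_p = g(X)·P^{1}, P = (K_p/g)^(1/1) = (7.21/2.712)^(1/1) = 2.66 bar.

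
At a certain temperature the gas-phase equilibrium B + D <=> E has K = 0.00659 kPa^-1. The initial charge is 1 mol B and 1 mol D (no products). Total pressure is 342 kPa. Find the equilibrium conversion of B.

X = 0.446

Take 1 mol B as basis and let X be its fractional conversion, so ξ = X.
At extent ξ: n_B = 1 − X; n_D = 1 − X; n_E = X.
n_T = Σnᵢ = 2 − X.
Mole fractions y_i = n_i/n_T; K = p_E / (p_B p_D) with p_i = y_i·P.
Substituting and setting equal to 0.00659 kPa^-1 gives a polynomial in X; the root in (0,1) is X = 0.446.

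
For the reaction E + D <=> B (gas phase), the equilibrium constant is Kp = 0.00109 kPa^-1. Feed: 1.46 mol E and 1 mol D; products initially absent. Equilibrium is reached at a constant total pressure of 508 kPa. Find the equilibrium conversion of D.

Basis: 1 mol D initially; let X = conversion of D. Extent ξ = X.
Species balance: n_E = 1.46 − X; n_D = 1 − X; n_B = X.
n_T = Σnᵢ = 2.46 − X.
Mole fractions y_i = n_i/n_T; Kp = p_B / (p_E p_D) with p_i = y_i·P.
This yields a degree-2 equation in X; solving on (0,1), X = 0.234.

X = 0.234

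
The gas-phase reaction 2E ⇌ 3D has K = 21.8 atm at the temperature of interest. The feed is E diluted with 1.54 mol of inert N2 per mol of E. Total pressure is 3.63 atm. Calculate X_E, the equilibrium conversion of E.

Let X = conversion of E (basis 1 mol E); extent of reaction ξ = 0.5X.
Species balance: n_E = 1 − X; n_D = 1.5X; n_I = 1.54 (inert).
n_T = Σnᵢ = 2.54 + 0.5X.
With p_i = (n_i/n_T)P, K = p_D^3 / (p_E^2).
Setting this equal to 21.8 atm and taking the physical root (0 < X < 1) gives X = 0.727.

X = 0.727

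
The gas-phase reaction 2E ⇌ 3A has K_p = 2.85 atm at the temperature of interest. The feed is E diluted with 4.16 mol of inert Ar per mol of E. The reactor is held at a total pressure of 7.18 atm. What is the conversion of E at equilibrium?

Let X = conversion of E (basis 1 mol E); extent of reaction ξ = 0.5X.
Moles: n_E = 1 − X; n_A = 1.5X; n_I = 4.16 (inert).
Total moles n_T = 5.16 + 0.5X.
Mole fractions y_i = n_i/n_T; K_p = p_A^3 / (p_E^2) with p_i = y_i·P.
Setting this equal to 2.85 atm and taking the physical root (0 < X < 1) gives X = 0.524.

X = 0.524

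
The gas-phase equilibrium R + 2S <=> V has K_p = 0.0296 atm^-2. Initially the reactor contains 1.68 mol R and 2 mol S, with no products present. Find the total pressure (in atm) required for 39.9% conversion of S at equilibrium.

Let X = conversion of S (basis 2 mol S); extent of reaction ξ = X.
Species balance: n_R = 1.68 − X; n_S = 2 − 2X; n_V = X.
Summing: n_T = 3.68 − 2X.
K_p = p_V / (p_R p_S^2) with p_i = (n_i/n_T)·P.
At X = 0.399: the mole-fraction product g(X) = Π y_i^ν_i = 1.791. Since K_p = g(X)·P^{-2}, P = (g/K_p)^(1/2) = (1.791/0.0296)^(1/2) = 7.78 atm.

P = 7.78 atm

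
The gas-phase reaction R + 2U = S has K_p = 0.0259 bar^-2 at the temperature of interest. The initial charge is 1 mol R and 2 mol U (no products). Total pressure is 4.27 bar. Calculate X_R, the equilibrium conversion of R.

Basis: 1 mol R initially; let X = conversion of R. Extent ξ = X.
Moles: n_R = 1 − X; n_U = 2 − 2X; n_S = X.
Summing: n_T = 3 − 2X.
y_i = n_i/n_T, p_i = y_i·P. K_p = p_S / (p_R p_U^2).
Setting this equal to 0.0259 bar^-2 and taking the physical root (0 < X < 1) gives X = 0.157.

X = 0.157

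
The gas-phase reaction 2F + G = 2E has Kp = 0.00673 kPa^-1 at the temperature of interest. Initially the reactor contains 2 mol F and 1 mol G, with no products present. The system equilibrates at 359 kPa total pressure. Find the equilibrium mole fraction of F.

Take 2 mol F as basis and let X be its fractional conversion, so ξ = X.
Mole table: n_F = 2 − 2X; n_G = 1 − X; n_E = 2X.
n_T = Σnᵢ = 3 − X.
y_i = n_i/n_T, p_i = y_i·P. Kp = p_E^2 / (p_F^2 p_G).
Equating to 0.00673 kPa^-1 and solving on 0 < X < 1: X = 0.424.
Then n_F = 1.15, n_T = 2.58, so y_F = 0.447.

y_F = 0.447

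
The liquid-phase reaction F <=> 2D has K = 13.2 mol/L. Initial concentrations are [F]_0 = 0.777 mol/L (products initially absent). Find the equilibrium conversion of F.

Let X = conversion of F; extent ξ = 0.777·X mol/L.
Concentrations: [F] = 0.777 − 0.777X; [D] = 1.55X.
K = [D]^2 / ([F]).
Equating to 13.2 mol/L: the physical root is X = 0.836.

X = 0.836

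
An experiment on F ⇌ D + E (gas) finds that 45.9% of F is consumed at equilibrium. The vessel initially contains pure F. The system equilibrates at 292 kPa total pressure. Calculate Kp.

Take 1 mol F as basis and let X be its fractional conversion, so ξ = X.
Mole table: n_F = 1 − X; n_D = X; n_E = X.
n_T = Σnᵢ = 1 + X.
At X = 0.459: n_F = 0.541, n_D = 0.459, n_E = 0.459, n_T = 1.46.
p_i = (n_i/n_T)·P. Kp = p_D p_E / (p_F) = 77.9 kPa.

Kp = 77.9 kPa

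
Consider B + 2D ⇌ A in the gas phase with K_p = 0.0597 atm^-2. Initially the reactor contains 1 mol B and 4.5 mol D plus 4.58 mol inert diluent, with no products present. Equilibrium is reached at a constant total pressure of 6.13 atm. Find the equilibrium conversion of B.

X = 0.278

Basis: 1 mol B initially; let X = conversion of B. Extent ξ = X.
Species balance: n_B = 1 − X; n_D = 4.5 − 2X; n_A = X; n_I = 4.58 (inert).
n_T = Σnᵢ = 10.1 − 2X.
With p_i = (n_i/n_T)P, K_p = p_A / (p_B p_D^2).
Substituting and setting equal to 0.0597 atm^-2 gives a polynomial in X; the root in (0,1) is X = 0.278.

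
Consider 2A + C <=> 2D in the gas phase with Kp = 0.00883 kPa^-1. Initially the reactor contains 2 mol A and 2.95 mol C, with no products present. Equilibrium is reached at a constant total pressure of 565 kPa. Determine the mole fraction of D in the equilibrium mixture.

Basis: 2 mol A initially; let X = conversion of A. Extent ξ = X.
Moles: n_A = 2 − 2X; n_C = 2.95 − X; n_D = 2X.
Total moles n_T = 4.95 − X.
With p_i = (n_i/n_T)P, Kp = p_D^2 / (p_A^2 p_C).
This yields a degree-3 equation in X; solving on (0,1), X = 0.621.
Then n_D = 1.24, n_T = 4.33, so y_D = 0.287.

y_D = 0.287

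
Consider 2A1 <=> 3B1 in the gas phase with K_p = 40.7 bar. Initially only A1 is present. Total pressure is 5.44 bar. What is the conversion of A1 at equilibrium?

X = 0.677

Let X = conversion of A1 (basis 1 mol A1); extent of reaction ξ = 0.5X.
At extent ξ: n_A1 = 1 − X; n_B1 = 1.5X.
Summing: n_T = 1 + 0.5X.
y_i = n_i/n_T, p_i = y_i·P. K_p = p_B1^3 / (p_A1^2).
Substituting and setting equal to 40.7 bar gives a polynomial in X; the root in (0,1) is X = 0.677.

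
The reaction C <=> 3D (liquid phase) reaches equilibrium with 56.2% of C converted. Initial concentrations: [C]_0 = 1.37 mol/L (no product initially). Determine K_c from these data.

K_c = 20.5 (mol/L)^2

Let X = conversion of C.
Concentrations: [C] = 1.37 − 1.37X; [D] = 4.11X.
At X = 0.562: [C] = 0.6, [D] = 2.31.
K_c = [D]^3 / ([C]) = 20.5 (mol/L)^2.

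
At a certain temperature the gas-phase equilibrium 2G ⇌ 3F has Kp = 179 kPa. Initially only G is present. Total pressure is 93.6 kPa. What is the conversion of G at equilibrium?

Take 1 mol G as basis and let X be its fractional conversion, so ξ = 0.5X.
Mole table: n_G = 1 − X; n_F = 1.5X.
Total moles n_T = 1 + 0.5X.
With p_i = (n_i/n_T)P, Kp = p_F^3 / (p_G^2).
This yields a degree-3 equation in X; solving on (0,1), X = 0.536.

X = 0.536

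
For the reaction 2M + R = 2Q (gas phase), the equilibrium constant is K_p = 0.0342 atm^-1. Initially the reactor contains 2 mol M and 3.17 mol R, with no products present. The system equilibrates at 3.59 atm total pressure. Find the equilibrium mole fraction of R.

Basis: 2 mol M initially; let X = conversion of M. Extent ξ = X.
Mole table: n_M = 2 − 2X; n_R = 3.17 − X; n_Q = 2X.
Total moles n_T = 5.17 − X.
y_i = n_i/n_T, p_i = y_i·P. K_p = p_Q^2 / (p_M^2 p_R).
This yields a degree-3 equation in X; solving on (0,1), X = 0.213.
Then n_R = 2.96, n_T = 4.96, so y_R = 0.597.

y_R = 0.597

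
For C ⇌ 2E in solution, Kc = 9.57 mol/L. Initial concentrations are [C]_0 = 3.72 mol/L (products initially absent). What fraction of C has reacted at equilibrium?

Let X = conversion of C; extent ξ = 3.72·X mol/L.
Concentrations: [C] = 3.72 − 3.72X; [E] = 7.44X.
Kc = [E]^2 / ([C]).
This equals 9.57 at X = 0.542 (the root in 0 < X < 1).

X = 0.542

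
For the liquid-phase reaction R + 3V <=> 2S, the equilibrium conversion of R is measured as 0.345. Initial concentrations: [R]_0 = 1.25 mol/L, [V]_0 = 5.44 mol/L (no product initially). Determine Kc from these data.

Kc = 0.0127 (mol/L)^-2

Let X = conversion of R.
Concentrations: [R] = 1.25 − 1.25X; [V] = 5.44 − 3.75X; [S] = 2.5X.
At X = 0.345: [R] = 0.819, [V] = 4.15, [S] = 0.862.
Kc = [S]^2 / ([R] [V]^3) = 0.0127 (mol/L)^-2.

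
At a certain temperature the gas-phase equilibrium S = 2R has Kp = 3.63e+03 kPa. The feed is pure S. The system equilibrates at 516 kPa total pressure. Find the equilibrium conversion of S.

X = 0.798

Basis: 1 mol S initially; let X = conversion of S. Extent ξ = X.
Moles: n_S = 1 − X; n_R = 2X.
n_T = Σnᵢ = 1 + X.
Mole fractions y_i = n_i/n_T; Kp = p_R^2 / (p_S) with p_i = y_i·P.
Equating to 3.63e+03 kPa and solving on 0 < X < 1: X = 0.798.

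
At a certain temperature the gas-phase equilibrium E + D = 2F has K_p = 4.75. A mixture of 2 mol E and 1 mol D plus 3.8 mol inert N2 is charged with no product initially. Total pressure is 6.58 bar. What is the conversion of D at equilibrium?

Take 1 mol D as basis and let X be its fractional conversion, so ξ = X.
Mole table: n_E = 2 − X; n_D = 1 − X; n_F = 2X; n_I = 3.8 (inert).
Total moles n_T = 6.8 (Δν = 0, constant).
y_i = n_i/n_T, p_i = y_i·P. K_p = p_F^2 / (p_E p_D).
Equating to 4.75 and solving on 0 < X < 1: X = 0.692.

X = 0.692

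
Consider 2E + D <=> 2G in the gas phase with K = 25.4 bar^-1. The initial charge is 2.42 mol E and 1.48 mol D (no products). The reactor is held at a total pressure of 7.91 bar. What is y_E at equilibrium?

y_E = 0.127

Basis: 2.42 mol E initially; let X = conversion of E. Extent ξ = 1.21X.
Mole table: n_E = 2.42 − 2.42X; n_D = 1.48 − 1.21X; n_G = 2.42X.
n_T = Σnᵢ = 3.9 − 1.21X.
Mole fractions y_i = n_i/n_T; K = p_G^2 / (p_E^2 p_D) with p_i = y_i·P.
Setting this equal to 25.4 bar^-1 and taking the physical root (0 < X < 1) gives X = 0.849.
Then n_E = 0.365, n_T = 2.87, so y_E = 0.127.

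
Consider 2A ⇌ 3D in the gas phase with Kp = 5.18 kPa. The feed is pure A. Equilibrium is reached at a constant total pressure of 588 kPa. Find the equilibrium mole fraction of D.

Basis: 1 mol A initially; let X = conversion of A. Extent ξ = 0.5X.
Moles: n_A = 1 − X; n_D = 1.5X.
Summing: n_T = 1 + 0.5X.
y_i = n_i/n_T, p_i = y_i·P. Kp = p_D^3 / (p_A^2).
Equating to 5.18 kPa and solving on 0 < X < 1: X = 0.128.
Then n_D = 0.192, n_T = 1.06, so y_D = 0.181.

y_D = 0.181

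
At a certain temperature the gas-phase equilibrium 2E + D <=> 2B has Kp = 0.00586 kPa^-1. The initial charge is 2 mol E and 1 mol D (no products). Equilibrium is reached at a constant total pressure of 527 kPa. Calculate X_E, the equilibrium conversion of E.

X = 0.449

Take 2 mol E as basis and let X be its fractional conversion, so ξ = X.
At extent ξ: n_E = 2 − 2X; n_D = 1 − X; n_B = 2X.
n_T = Σnᵢ = 3 − X.
Mole fractions y_i = n_i/n_T; Kp = p_B^2 / (p_E^2 p_D) with p_i = y_i·P.
Equating to 0.00586 kPa^-1 and solving on 0 < X < 1: X = 0.449.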